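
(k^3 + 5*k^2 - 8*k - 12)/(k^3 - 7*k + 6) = (k^2 + 7*k + 6)/(k^2 + 2*k - 3)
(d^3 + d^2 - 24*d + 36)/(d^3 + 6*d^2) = 1 - 5/d + 6/d^2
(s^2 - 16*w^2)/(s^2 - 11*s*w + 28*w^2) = (s + 4*w)/(s - 7*w)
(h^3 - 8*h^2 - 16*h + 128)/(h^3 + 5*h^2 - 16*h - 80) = (h - 8)/(h + 5)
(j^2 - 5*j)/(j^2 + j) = (j - 5)/(j + 1)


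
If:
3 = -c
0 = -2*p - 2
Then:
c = -3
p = -1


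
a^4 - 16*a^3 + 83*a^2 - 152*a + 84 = (a - 7)*(a - 6)*(a - 2)*(a - 1)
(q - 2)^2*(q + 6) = q^3 + 2*q^2 - 20*q + 24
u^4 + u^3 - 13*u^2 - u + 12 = (u - 3)*(u - 1)*(u + 1)*(u + 4)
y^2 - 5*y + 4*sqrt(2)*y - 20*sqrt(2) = (y - 5)*(y + 4*sqrt(2))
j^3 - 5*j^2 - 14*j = j*(j - 7)*(j + 2)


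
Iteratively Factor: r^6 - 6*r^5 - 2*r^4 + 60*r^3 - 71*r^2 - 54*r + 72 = (r - 3)*(r^5 - 3*r^4 - 11*r^3 + 27*r^2 + 10*r - 24) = (r - 3)*(r + 1)*(r^4 - 4*r^3 - 7*r^2 + 34*r - 24) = (r - 3)*(r - 2)*(r + 1)*(r^3 - 2*r^2 - 11*r + 12) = (r - 4)*(r - 3)*(r - 2)*(r + 1)*(r^2 + 2*r - 3) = (r - 4)*(r - 3)*(r - 2)*(r + 1)*(r + 3)*(r - 1)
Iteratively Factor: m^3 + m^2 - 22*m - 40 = (m + 2)*(m^2 - m - 20) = (m + 2)*(m + 4)*(m - 5)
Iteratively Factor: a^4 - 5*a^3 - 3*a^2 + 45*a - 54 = (a - 3)*(a^3 - 2*a^2 - 9*a + 18) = (a - 3)*(a - 2)*(a^2 - 9) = (a - 3)^2*(a - 2)*(a + 3)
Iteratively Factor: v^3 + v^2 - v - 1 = (v - 1)*(v^2 + 2*v + 1) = (v - 1)*(v + 1)*(v + 1)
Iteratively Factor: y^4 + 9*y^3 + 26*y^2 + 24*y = (y)*(y^3 + 9*y^2 + 26*y + 24) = y*(y + 3)*(y^2 + 6*y + 8) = y*(y + 2)*(y + 3)*(y + 4)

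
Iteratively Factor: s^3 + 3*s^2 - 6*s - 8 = (s + 1)*(s^2 + 2*s - 8) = (s - 2)*(s + 1)*(s + 4)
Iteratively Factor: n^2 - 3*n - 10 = (n + 2)*(n - 5)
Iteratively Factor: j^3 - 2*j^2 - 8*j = (j - 4)*(j^2 + 2*j) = (j - 4)*(j + 2)*(j)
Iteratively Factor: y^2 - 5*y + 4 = (y - 1)*(y - 4)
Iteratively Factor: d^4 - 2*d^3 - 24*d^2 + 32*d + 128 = (d - 4)*(d^3 + 2*d^2 - 16*d - 32) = (d - 4)*(d + 4)*(d^2 - 2*d - 8) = (d - 4)*(d + 2)*(d + 4)*(d - 4)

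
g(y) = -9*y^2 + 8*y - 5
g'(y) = 8 - 18*y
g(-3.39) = -135.55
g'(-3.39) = 69.02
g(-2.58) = -85.55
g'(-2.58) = 54.44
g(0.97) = -5.71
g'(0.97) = -9.46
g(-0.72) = -15.43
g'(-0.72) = 20.96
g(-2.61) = -87.19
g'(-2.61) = 54.98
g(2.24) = -32.24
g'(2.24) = -32.32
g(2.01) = -25.28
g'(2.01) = -28.18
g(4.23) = -132.20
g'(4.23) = -68.14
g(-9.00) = -806.00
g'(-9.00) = 170.00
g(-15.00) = -2150.00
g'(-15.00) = 278.00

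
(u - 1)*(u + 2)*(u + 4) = u^3 + 5*u^2 + 2*u - 8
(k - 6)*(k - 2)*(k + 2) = k^3 - 6*k^2 - 4*k + 24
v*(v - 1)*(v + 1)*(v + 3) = v^4 + 3*v^3 - v^2 - 3*v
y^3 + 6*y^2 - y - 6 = (y - 1)*(y + 1)*(y + 6)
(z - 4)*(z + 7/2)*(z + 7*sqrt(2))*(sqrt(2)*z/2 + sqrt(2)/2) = sqrt(2)*z^4/2 + sqrt(2)*z^3/4 + 7*z^3 - 29*sqrt(2)*z^2/4 + 7*z^2/2 - 203*z/2 - 7*sqrt(2)*z - 98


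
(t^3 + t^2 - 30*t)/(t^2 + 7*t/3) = 3*(t^2 + t - 30)/(3*t + 7)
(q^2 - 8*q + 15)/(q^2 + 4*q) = (q^2 - 8*q + 15)/(q*(q + 4))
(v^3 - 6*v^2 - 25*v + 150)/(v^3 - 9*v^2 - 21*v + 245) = (v^2 - 11*v + 30)/(v^2 - 14*v + 49)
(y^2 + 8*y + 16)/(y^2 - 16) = (y + 4)/(y - 4)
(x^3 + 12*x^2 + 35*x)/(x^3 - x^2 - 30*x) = (x + 7)/(x - 6)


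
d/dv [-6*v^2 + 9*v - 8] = 9 - 12*v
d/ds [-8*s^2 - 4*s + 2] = -16*s - 4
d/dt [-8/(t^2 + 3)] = 16*t/(t^2 + 3)^2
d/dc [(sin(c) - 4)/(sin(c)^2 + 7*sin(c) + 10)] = (8*sin(c) + cos(c)^2 + 37)*cos(c)/(sin(c)^2 + 7*sin(c) + 10)^2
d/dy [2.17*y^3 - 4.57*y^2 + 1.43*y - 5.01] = 6.51*y^2 - 9.14*y + 1.43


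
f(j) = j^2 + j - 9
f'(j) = 2*j + 1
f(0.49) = -8.27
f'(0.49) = 1.98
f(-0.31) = -9.21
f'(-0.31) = 0.38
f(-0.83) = -9.14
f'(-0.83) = -0.66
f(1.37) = -5.75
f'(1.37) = 3.74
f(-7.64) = 41.73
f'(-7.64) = -14.28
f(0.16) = -8.81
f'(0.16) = 1.32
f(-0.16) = -9.13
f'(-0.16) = 0.68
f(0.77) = -7.64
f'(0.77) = 2.54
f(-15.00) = 201.00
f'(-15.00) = -29.00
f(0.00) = -9.00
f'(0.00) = 1.00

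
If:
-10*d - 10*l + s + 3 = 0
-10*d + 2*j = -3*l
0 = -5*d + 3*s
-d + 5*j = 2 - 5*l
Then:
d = 33/313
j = 327/1565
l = 332/1565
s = 55/313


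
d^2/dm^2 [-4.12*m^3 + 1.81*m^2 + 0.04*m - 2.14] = 3.62 - 24.72*m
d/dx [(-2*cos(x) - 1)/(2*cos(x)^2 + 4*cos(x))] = -(sin(x) + sin(x)/cos(x)^2 + tan(x))/(cos(x) + 2)^2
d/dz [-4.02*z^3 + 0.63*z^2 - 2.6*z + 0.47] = -12.06*z^2 + 1.26*z - 2.6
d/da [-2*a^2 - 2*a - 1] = -4*a - 2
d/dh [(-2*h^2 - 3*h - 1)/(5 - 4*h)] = (8*h^2 - 20*h - 19)/(16*h^2 - 40*h + 25)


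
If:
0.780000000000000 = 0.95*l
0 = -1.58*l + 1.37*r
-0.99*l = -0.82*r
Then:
No Solution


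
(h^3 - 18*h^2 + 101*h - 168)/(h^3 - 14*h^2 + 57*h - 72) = (h - 7)/(h - 3)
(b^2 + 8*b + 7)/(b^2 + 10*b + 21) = (b + 1)/(b + 3)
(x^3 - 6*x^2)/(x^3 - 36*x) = x/(x + 6)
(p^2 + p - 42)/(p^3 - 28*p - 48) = (p + 7)/(p^2 + 6*p + 8)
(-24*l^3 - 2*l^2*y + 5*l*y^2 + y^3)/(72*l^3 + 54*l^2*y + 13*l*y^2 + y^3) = (-2*l + y)/(6*l + y)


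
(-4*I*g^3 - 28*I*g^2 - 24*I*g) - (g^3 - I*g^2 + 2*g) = -g^3 - 4*I*g^3 - 27*I*g^2 - 2*g - 24*I*g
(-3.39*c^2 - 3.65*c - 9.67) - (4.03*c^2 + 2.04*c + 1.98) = -7.42*c^2 - 5.69*c - 11.65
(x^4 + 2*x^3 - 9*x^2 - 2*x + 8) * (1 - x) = -x^5 - x^4 + 11*x^3 - 7*x^2 - 10*x + 8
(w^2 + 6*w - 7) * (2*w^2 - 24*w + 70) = 2*w^4 - 12*w^3 - 88*w^2 + 588*w - 490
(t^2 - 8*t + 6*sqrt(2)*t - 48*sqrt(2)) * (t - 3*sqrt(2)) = t^3 - 8*t^2 + 3*sqrt(2)*t^2 - 36*t - 24*sqrt(2)*t + 288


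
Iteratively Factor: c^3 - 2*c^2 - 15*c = (c - 5)*(c^2 + 3*c) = c*(c - 5)*(c + 3)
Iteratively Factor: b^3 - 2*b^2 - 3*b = (b + 1)*(b^2 - 3*b) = b*(b + 1)*(b - 3)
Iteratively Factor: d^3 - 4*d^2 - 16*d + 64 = (d - 4)*(d^2 - 16) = (d - 4)*(d + 4)*(d - 4)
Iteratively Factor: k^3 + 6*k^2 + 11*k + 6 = (k + 1)*(k^2 + 5*k + 6) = (k + 1)*(k + 3)*(k + 2)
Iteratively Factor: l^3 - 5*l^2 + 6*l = (l - 3)*(l^2 - 2*l) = l*(l - 3)*(l - 2)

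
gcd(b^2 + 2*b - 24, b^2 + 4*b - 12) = b + 6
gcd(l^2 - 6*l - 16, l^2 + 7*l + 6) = 1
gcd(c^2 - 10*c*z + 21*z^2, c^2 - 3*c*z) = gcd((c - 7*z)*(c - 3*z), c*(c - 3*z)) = -c + 3*z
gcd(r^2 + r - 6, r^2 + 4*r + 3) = r + 3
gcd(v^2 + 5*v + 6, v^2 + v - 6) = v + 3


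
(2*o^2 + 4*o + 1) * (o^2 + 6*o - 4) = 2*o^4 + 16*o^3 + 17*o^2 - 10*o - 4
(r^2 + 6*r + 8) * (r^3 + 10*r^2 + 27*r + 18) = r^5 + 16*r^4 + 95*r^3 + 260*r^2 + 324*r + 144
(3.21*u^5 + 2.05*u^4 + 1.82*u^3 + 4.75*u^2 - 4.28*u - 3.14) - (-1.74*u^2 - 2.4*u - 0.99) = 3.21*u^5 + 2.05*u^4 + 1.82*u^3 + 6.49*u^2 - 1.88*u - 2.15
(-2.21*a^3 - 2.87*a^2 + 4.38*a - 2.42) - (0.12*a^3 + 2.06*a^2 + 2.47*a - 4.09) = -2.33*a^3 - 4.93*a^2 + 1.91*a + 1.67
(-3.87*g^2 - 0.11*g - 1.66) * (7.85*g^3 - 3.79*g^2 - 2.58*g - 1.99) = -30.3795*g^5 + 13.8038*g^4 - 2.6295*g^3 + 14.2765*g^2 + 4.5017*g + 3.3034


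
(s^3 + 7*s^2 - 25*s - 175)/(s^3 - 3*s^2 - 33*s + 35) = (s^2 + 2*s - 35)/(s^2 - 8*s + 7)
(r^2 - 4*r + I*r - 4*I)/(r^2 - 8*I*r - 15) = (r^2 + r*(-4 + I) - 4*I)/(r^2 - 8*I*r - 15)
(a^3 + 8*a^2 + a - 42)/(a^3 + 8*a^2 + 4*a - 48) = (a^2 + 10*a + 21)/(a^2 + 10*a + 24)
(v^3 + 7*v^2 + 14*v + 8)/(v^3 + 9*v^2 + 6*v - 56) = (v^2 + 3*v + 2)/(v^2 + 5*v - 14)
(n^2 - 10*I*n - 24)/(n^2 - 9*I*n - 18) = (n - 4*I)/(n - 3*I)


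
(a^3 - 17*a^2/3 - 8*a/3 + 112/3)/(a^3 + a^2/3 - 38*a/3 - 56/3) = (a - 4)/(a + 2)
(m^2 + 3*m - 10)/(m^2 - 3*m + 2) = (m + 5)/(m - 1)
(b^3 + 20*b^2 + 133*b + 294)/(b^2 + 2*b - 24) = (b^2 + 14*b + 49)/(b - 4)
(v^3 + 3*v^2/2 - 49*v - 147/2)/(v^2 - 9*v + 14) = (2*v^2 + 17*v + 21)/(2*(v - 2))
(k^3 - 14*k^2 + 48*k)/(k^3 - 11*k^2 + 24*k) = (k - 6)/(k - 3)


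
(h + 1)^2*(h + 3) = h^3 + 5*h^2 + 7*h + 3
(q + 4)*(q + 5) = q^2 + 9*q + 20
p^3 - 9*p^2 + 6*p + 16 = (p - 8)*(p - 2)*(p + 1)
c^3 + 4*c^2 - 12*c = c*(c - 2)*(c + 6)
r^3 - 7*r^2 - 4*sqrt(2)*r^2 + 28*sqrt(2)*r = r*(r - 7)*(r - 4*sqrt(2))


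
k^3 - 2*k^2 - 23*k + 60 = (k - 4)*(k - 3)*(k + 5)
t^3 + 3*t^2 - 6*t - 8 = (t - 2)*(t + 1)*(t + 4)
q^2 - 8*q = q*(q - 8)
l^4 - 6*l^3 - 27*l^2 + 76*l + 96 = (l - 8)*(l - 3)*(l + 1)*(l + 4)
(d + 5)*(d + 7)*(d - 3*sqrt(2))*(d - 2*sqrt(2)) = d^4 - 5*sqrt(2)*d^3 + 12*d^3 - 60*sqrt(2)*d^2 + 47*d^2 - 175*sqrt(2)*d + 144*d + 420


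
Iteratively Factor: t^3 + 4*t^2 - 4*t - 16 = (t + 4)*(t^2 - 4) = (t + 2)*(t + 4)*(t - 2)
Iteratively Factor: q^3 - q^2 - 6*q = (q - 3)*(q^2 + 2*q) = q*(q - 3)*(q + 2)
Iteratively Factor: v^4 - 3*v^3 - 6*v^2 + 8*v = (v + 2)*(v^3 - 5*v^2 + 4*v) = (v - 1)*(v + 2)*(v^2 - 4*v) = v*(v - 1)*(v + 2)*(v - 4)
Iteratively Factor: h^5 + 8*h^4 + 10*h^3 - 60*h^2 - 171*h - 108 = (h + 3)*(h^4 + 5*h^3 - 5*h^2 - 45*h - 36) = (h + 1)*(h + 3)*(h^3 + 4*h^2 - 9*h - 36) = (h - 3)*(h + 1)*(h + 3)*(h^2 + 7*h + 12) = (h - 3)*(h + 1)*(h + 3)*(h + 4)*(h + 3)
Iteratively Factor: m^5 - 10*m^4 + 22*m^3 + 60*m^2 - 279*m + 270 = (m - 2)*(m^4 - 8*m^3 + 6*m^2 + 72*m - 135) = (m - 3)*(m - 2)*(m^3 - 5*m^2 - 9*m + 45) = (m - 3)^2*(m - 2)*(m^2 - 2*m - 15) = (m - 5)*(m - 3)^2*(m - 2)*(m + 3)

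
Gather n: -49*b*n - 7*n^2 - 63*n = -7*n^2 + n*(-49*b - 63)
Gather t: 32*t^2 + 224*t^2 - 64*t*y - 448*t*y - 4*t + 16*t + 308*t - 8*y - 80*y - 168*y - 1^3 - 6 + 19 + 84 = 256*t^2 + t*(320 - 512*y) - 256*y + 96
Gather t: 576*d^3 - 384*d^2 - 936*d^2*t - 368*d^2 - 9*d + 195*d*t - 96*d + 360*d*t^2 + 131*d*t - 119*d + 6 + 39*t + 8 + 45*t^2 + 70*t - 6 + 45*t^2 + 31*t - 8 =576*d^3 - 752*d^2 - 224*d + t^2*(360*d + 90) + t*(-936*d^2 + 326*d + 140)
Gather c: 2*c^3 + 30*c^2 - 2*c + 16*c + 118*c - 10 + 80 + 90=2*c^3 + 30*c^2 + 132*c + 160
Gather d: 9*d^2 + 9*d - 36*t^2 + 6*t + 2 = 9*d^2 + 9*d - 36*t^2 + 6*t + 2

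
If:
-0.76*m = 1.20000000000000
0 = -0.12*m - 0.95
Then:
No Solution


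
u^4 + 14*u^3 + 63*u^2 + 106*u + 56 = (u + 1)*(u + 2)*(u + 4)*(u + 7)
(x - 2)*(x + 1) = x^2 - x - 2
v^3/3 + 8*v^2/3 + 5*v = v*(v/3 + 1)*(v + 5)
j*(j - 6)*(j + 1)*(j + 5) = j^4 - 31*j^2 - 30*j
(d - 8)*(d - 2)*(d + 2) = d^3 - 8*d^2 - 4*d + 32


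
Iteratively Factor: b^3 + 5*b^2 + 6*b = (b)*(b^2 + 5*b + 6) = b*(b + 2)*(b + 3)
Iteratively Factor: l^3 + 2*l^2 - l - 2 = (l + 1)*(l^2 + l - 2) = (l + 1)*(l + 2)*(l - 1)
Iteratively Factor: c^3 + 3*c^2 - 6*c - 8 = (c - 2)*(c^2 + 5*c + 4) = (c - 2)*(c + 1)*(c + 4)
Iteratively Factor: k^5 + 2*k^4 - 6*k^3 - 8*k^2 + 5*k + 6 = (k + 1)*(k^4 + k^3 - 7*k^2 - k + 6) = (k - 2)*(k + 1)*(k^3 + 3*k^2 - k - 3) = (k - 2)*(k - 1)*(k + 1)*(k^2 + 4*k + 3) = (k - 2)*(k - 1)*(k + 1)*(k + 3)*(k + 1)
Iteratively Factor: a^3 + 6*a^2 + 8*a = (a)*(a^2 + 6*a + 8) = a*(a + 4)*(a + 2)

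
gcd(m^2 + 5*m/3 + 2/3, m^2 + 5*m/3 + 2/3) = m^2 + 5*m/3 + 2/3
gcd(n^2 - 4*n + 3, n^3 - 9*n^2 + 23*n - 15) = n^2 - 4*n + 3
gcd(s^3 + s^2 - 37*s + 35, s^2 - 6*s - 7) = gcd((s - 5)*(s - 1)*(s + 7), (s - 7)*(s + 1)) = 1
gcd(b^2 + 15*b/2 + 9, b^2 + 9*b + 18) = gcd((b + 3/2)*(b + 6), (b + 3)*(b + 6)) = b + 6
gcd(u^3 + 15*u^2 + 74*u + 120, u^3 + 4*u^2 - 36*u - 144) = u^2 + 10*u + 24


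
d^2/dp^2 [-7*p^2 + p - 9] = -14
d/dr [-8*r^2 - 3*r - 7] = -16*r - 3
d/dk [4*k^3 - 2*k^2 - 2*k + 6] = 12*k^2 - 4*k - 2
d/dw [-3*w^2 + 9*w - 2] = 9 - 6*w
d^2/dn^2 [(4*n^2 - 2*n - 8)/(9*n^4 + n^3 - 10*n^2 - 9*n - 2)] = 4*(486*n^8 - 432*n^7 - 3130*n^6 + 699*n^5 + 3489*n^4 + 527*n^3 - 1656*n^2 - 1044*n - 218)/(729*n^12 + 243*n^11 - 2403*n^10 - 2726*n^9 + 1698*n^8 + 5025*n^7 + 2801*n^6 - 1365*n^5 - 2814*n^4 - 1797*n^3 - 606*n^2 - 108*n - 8)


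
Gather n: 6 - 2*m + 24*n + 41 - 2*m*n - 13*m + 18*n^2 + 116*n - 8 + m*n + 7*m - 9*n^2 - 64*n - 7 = -8*m + 9*n^2 + n*(76 - m) + 32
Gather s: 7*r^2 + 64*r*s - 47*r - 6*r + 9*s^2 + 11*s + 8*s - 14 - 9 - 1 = 7*r^2 - 53*r + 9*s^2 + s*(64*r + 19) - 24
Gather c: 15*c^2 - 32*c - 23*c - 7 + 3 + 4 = 15*c^2 - 55*c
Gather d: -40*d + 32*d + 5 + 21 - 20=6 - 8*d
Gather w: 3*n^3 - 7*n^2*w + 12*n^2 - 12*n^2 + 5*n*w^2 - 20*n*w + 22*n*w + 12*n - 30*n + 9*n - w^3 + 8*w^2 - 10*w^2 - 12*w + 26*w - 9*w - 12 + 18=3*n^3 - 9*n - w^3 + w^2*(5*n - 2) + w*(-7*n^2 + 2*n + 5) + 6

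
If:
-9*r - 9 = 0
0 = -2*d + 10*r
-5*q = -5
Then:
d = -5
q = 1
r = -1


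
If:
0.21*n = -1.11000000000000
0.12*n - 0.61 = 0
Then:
No Solution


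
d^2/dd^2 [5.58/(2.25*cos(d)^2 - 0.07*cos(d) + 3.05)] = (-112.995*(1 - cos(d)^2)^2 + 2.63655*cos(d)^3 + 96.646158*cos(d)^2 - 6.46443*cos(d) + 36.464184)/(2.25*cos(d)^2 - 0.07*cos(d) + 3.05)^3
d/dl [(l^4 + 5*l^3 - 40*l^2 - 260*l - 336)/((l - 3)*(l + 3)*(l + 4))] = (l^4 + 17*l^2 + 150*l + 396)/(l^4 - 18*l^2 + 81)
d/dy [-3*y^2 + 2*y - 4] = 2 - 6*y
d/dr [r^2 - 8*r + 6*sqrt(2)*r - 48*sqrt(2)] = 2*r - 8 + 6*sqrt(2)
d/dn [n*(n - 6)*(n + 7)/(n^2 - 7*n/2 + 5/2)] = 4*(n^4 - 7*n^3 + 46*n^2 + 5*n - 105)/(4*n^4 - 28*n^3 + 69*n^2 - 70*n + 25)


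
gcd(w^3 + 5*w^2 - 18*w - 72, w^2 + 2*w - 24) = w^2 + 2*w - 24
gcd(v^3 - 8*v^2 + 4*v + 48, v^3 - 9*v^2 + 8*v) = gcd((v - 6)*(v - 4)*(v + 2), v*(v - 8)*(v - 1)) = 1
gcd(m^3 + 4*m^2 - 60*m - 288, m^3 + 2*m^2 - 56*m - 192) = m^2 - 2*m - 48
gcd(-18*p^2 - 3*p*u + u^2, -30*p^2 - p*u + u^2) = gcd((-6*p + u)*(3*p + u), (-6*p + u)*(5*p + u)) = 6*p - u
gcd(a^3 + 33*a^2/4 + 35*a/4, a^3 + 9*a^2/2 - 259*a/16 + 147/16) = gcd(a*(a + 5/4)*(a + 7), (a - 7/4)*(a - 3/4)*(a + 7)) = a + 7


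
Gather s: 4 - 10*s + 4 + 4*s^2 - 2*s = 4*s^2 - 12*s + 8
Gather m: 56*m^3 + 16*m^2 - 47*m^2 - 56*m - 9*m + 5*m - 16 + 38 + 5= 56*m^3 - 31*m^2 - 60*m + 27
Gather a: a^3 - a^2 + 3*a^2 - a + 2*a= a^3 + 2*a^2 + a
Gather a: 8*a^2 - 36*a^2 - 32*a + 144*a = -28*a^2 + 112*a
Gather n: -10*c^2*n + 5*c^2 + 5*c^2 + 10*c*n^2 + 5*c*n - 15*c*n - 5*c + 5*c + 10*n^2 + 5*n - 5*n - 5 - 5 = 10*c^2 + n^2*(10*c + 10) + n*(-10*c^2 - 10*c) - 10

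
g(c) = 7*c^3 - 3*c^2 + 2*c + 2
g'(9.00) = 1649.00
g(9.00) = 4880.00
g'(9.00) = 1649.00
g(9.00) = 4880.00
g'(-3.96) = 355.07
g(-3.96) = -487.66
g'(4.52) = 403.92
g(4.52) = 596.17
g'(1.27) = 28.25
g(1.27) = 14.04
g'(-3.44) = 271.15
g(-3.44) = -325.33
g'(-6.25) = 859.81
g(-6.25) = -1836.67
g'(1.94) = 69.40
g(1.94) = 45.70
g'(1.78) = 57.86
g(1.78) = 35.53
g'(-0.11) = 2.91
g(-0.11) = 1.73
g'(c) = 21*c^2 - 6*c + 2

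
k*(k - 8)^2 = k^3 - 16*k^2 + 64*k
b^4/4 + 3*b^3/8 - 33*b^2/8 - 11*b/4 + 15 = (b/4 + 1)*(b - 3)*(b - 2)*(b + 5/2)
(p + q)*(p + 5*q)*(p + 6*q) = p^3 + 12*p^2*q + 41*p*q^2 + 30*q^3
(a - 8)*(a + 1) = a^2 - 7*a - 8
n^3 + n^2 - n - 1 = (n - 1)*(n + 1)^2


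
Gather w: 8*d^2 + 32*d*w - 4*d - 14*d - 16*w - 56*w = 8*d^2 - 18*d + w*(32*d - 72)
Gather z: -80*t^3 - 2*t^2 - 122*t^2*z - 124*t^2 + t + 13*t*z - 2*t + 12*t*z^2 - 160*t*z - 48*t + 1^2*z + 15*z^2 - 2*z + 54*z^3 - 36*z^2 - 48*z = -80*t^3 - 126*t^2 - 49*t + 54*z^3 + z^2*(12*t - 21) + z*(-122*t^2 - 147*t - 49)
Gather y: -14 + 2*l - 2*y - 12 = 2*l - 2*y - 26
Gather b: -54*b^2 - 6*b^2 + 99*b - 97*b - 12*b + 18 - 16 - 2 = -60*b^2 - 10*b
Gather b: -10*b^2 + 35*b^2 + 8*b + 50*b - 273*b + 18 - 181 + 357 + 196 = 25*b^2 - 215*b + 390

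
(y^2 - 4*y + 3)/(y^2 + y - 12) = (y - 1)/(y + 4)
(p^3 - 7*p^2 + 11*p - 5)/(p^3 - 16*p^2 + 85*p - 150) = (p^2 - 2*p + 1)/(p^2 - 11*p + 30)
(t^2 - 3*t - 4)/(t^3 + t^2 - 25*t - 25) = (t - 4)/(t^2 - 25)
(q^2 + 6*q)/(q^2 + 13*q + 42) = q/(q + 7)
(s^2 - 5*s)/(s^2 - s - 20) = s/(s + 4)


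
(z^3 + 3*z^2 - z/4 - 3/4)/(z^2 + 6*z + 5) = (4*z^3 + 12*z^2 - z - 3)/(4*(z^2 + 6*z + 5))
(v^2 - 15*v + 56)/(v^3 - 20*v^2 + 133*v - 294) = (v - 8)/(v^2 - 13*v + 42)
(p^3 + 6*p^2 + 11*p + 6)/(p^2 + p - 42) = (p^3 + 6*p^2 + 11*p + 6)/(p^2 + p - 42)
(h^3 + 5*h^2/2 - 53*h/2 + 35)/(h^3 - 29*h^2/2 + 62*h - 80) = (h^2 + 5*h - 14)/(h^2 - 12*h + 32)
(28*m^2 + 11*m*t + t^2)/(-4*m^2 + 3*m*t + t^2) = (7*m + t)/(-m + t)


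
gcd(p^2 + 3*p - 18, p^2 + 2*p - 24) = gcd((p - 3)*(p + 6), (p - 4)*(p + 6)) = p + 6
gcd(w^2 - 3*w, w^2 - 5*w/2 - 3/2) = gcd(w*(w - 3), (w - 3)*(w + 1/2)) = w - 3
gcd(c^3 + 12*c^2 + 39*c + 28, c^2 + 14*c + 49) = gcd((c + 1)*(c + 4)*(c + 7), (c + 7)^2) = c + 7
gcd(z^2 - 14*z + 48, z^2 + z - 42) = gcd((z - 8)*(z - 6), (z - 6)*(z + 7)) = z - 6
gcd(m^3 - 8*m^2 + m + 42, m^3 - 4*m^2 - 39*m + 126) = m^2 - 10*m + 21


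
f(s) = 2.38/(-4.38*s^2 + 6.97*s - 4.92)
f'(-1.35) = -0.09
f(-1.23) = -0.12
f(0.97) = -1.04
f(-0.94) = -0.16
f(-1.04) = -0.14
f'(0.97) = 0.70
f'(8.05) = 0.00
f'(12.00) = 0.00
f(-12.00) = -0.00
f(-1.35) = -0.11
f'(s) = 2.38*(8.76*s - 6.97)/(-4.38*s^2 + 6.97*s - 4.92)^2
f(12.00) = -0.00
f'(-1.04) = -0.13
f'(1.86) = 0.44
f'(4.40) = 0.02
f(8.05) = -0.01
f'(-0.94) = -0.15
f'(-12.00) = -0.00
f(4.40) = -0.04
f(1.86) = -0.33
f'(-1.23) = -0.10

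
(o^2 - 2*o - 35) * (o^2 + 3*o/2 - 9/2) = o^4 - o^3/2 - 85*o^2/2 - 87*o/2 + 315/2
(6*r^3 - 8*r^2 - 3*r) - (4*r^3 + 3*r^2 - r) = 2*r^3 - 11*r^2 - 2*r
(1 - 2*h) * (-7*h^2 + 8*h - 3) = 14*h^3 - 23*h^2 + 14*h - 3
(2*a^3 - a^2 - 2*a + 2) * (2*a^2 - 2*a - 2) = 4*a^5 - 6*a^4 - 6*a^3 + 10*a^2 - 4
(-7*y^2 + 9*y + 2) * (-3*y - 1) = 21*y^3 - 20*y^2 - 15*y - 2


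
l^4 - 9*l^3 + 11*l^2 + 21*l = l*(l - 7)*(l - 3)*(l + 1)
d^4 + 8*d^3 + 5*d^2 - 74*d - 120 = (d - 3)*(d + 2)*(d + 4)*(d + 5)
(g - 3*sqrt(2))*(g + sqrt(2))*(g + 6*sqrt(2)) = g^3 + 4*sqrt(2)*g^2 - 30*g - 36*sqrt(2)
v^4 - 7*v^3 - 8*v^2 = v^2*(v - 8)*(v + 1)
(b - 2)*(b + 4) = b^2 + 2*b - 8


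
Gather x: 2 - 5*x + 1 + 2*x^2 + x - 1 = 2*x^2 - 4*x + 2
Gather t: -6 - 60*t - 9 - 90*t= -150*t - 15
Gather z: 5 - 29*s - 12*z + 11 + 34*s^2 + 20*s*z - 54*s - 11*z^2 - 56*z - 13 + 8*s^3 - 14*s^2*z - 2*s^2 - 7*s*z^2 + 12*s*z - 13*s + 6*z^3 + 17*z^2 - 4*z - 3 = 8*s^3 + 32*s^2 - 96*s + 6*z^3 + z^2*(6 - 7*s) + z*(-14*s^2 + 32*s - 72)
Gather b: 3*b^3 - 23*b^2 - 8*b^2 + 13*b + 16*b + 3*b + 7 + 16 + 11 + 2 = 3*b^3 - 31*b^2 + 32*b + 36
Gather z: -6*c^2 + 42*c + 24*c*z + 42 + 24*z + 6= -6*c^2 + 42*c + z*(24*c + 24) + 48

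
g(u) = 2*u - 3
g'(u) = 2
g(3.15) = 3.30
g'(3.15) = 2.00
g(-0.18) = -3.36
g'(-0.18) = 2.00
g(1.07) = -0.86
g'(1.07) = 2.00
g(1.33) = -0.34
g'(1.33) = 2.00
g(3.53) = 4.06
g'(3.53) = 2.00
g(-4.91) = -12.82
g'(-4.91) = 2.00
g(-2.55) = -8.10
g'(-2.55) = 2.00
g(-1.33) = -5.66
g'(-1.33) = 2.00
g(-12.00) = -27.00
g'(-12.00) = 2.00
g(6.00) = 9.00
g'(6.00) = 2.00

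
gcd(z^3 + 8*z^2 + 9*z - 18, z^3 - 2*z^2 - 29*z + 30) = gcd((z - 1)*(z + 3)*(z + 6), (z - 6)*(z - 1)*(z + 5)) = z - 1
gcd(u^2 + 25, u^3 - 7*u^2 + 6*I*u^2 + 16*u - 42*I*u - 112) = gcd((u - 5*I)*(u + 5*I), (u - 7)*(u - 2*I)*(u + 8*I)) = 1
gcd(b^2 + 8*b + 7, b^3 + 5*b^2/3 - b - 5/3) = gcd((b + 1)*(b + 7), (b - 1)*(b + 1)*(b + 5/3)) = b + 1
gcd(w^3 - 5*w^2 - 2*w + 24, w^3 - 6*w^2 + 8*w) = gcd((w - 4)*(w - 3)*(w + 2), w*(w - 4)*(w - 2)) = w - 4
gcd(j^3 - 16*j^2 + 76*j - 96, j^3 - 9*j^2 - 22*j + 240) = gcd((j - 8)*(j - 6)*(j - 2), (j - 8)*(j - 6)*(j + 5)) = j^2 - 14*j + 48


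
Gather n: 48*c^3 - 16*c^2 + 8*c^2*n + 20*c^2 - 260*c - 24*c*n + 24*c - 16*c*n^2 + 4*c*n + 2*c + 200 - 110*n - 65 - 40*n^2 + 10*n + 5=48*c^3 + 4*c^2 - 234*c + n^2*(-16*c - 40) + n*(8*c^2 - 20*c - 100) + 140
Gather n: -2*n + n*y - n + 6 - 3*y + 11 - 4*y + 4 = n*(y - 3) - 7*y + 21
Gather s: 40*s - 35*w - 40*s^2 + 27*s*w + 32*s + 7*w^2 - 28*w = -40*s^2 + s*(27*w + 72) + 7*w^2 - 63*w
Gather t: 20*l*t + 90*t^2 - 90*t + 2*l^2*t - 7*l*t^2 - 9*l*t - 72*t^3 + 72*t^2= -72*t^3 + t^2*(162 - 7*l) + t*(2*l^2 + 11*l - 90)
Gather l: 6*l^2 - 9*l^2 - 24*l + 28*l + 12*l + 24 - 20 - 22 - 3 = -3*l^2 + 16*l - 21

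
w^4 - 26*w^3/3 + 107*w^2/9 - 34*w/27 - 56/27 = (w - 7)*(w - 4/3)*(w - 2/3)*(w + 1/3)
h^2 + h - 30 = (h - 5)*(h + 6)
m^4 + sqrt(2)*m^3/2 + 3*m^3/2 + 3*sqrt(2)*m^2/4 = m^2*(m + 3/2)*(m + sqrt(2)/2)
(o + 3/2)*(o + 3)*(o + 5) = o^3 + 19*o^2/2 + 27*o + 45/2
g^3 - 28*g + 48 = (g - 4)*(g - 2)*(g + 6)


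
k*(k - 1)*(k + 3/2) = k^3 + k^2/2 - 3*k/2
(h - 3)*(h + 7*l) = h^2 + 7*h*l - 3*h - 21*l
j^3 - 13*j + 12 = (j - 3)*(j - 1)*(j + 4)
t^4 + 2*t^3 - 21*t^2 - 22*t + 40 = (t - 4)*(t - 1)*(t + 2)*(t + 5)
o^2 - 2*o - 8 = (o - 4)*(o + 2)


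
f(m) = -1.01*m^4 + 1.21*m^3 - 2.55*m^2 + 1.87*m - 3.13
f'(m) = -4.04*m^3 + 3.63*m^2 - 5.1*m + 1.87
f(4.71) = -421.52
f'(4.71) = -363.75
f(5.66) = -891.38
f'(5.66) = -643.25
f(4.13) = -247.51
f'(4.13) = -241.87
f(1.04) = -3.76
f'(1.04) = -4.05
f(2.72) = -47.84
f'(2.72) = -66.45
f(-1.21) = -13.43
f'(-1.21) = 20.51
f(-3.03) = -151.00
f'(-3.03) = 163.03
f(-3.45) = -232.71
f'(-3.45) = 228.57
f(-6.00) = -1676.47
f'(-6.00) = 1035.79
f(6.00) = -1131.31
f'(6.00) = -770.69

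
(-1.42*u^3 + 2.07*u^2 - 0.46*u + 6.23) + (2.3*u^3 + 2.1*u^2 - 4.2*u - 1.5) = 0.88*u^3 + 4.17*u^2 - 4.66*u + 4.73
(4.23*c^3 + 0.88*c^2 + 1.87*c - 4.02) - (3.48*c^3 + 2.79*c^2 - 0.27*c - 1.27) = 0.75*c^3 - 1.91*c^2 + 2.14*c - 2.75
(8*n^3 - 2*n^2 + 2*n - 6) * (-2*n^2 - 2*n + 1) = -16*n^5 - 12*n^4 + 8*n^3 + 6*n^2 + 14*n - 6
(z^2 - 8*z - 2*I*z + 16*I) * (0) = 0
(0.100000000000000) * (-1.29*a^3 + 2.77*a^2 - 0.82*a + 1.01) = -0.129*a^3 + 0.277*a^2 - 0.082*a + 0.101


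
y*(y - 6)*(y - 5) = y^3 - 11*y^2 + 30*y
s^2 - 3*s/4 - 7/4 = (s - 7/4)*(s + 1)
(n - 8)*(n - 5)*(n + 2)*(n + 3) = n^4 - 8*n^3 - 19*n^2 + 122*n + 240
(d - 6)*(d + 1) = d^2 - 5*d - 6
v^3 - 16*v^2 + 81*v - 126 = (v - 7)*(v - 6)*(v - 3)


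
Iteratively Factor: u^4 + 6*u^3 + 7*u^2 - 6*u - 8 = (u - 1)*(u^3 + 7*u^2 + 14*u + 8) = (u - 1)*(u + 4)*(u^2 + 3*u + 2) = (u - 1)*(u + 2)*(u + 4)*(u + 1)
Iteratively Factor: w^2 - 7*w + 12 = (w - 4)*(w - 3)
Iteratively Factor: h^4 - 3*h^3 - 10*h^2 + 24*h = (h)*(h^3 - 3*h^2 - 10*h + 24) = h*(h - 2)*(h^2 - h - 12) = h*(h - 4)*(h - 2)*(h + 3)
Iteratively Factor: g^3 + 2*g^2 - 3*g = (g)*(g^2 + 2*g - 3) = g*(g - 1)*(g + 3)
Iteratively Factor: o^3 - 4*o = (o)*(o^2 - 4) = o*(o - 2)*(o + 2)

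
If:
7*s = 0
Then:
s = 0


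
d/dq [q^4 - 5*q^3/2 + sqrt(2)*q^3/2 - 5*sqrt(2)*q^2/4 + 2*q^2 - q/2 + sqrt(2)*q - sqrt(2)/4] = 4*q^3 - 15*q^2/2 + 3*sqrt(2)*q^2/2 - 5*sqrt(2)*q/2 + 4*q - 1/2 + sqrt(2)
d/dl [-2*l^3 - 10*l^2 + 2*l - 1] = -6*l^2 - 20*l + 2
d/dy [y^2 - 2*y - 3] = 2*y - 2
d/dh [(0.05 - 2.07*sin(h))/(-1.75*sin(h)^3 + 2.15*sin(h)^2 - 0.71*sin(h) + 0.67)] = (-7.245*sin(h)^3 + 4.713*sin(h)^2 - 0.215*sin(h) - 1.3514)*cos(h)/(3.0625*sin(h)^6 - 7.525*sin(h)^5 + 7.1075*sin(h)^4 - 5.398*sin(h)^3 + 3.3851*sin(h)^2 - 0.9514*sin(h) + 0.4489)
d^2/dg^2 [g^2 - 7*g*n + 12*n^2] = 2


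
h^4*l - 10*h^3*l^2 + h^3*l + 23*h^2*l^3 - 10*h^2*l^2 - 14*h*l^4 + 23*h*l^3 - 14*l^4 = (h - 7*l)*(h - 2*l)*(h - l)*(h*l + l)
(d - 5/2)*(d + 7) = d^2 + 9*d/2 - 35/2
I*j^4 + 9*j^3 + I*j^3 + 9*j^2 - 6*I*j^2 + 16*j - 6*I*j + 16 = (j - 8*I)*(j - 2*I)*(j + I)*(I*j + I)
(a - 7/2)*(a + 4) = a^2 + a/2 - 14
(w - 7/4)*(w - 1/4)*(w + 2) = w^3 - 57*w/16 + 7/8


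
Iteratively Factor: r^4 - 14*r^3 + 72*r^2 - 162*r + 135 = (r - 5)*(r^3 - 9*r^2 + 27*r - 27) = (r - 5)*(r - 3)*(r^2 - 6*r + 9) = (r - 5)*(r - 3)^2*(r - 3)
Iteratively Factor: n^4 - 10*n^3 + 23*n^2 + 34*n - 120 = (n - 3)*(n^3 - 7*n^2 + 2*n + 40) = (n - 4)*(n - 3)*(n^2 - 3*n - 10) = (n - 4)*(n - 3)*(n + 2)*(n - 5)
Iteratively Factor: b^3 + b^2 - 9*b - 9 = (b + 1)*(b^2 - 9) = (b + 1)*(b + 3)*(b - 3)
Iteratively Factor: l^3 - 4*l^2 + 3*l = (l - 1)*(l^2 - 3*l) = (l - 3)*(l - 1)*(l)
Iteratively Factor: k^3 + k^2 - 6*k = (k)*(k^2 + k - 6) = k*(k + 3)*(k - 2)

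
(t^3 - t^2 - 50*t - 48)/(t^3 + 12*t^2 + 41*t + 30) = (t - 8)/(t + 5)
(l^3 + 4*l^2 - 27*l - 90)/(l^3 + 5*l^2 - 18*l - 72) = (l - 5)/(l - 4)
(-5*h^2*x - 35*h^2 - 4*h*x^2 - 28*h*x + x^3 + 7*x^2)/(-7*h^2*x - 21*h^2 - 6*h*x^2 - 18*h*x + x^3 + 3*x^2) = (-5*h*x - 35*h + x^2 + 7*x)/(-7*h*x - 21*h + x^2 + 3*x)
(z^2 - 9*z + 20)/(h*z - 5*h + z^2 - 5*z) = (z - 4)/(h + z)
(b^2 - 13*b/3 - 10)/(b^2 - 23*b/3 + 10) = (3*b + 5)/(3*b - 5)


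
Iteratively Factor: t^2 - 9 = (t - 3)*(t + 3)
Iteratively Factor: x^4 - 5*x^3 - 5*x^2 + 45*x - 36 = (x - 3)*(x^3 - 2*x^2 - 11*x + 12) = (x - 3)*(x - 1)*(x^2 - x - 12) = (x - 4)*(x - 3)*(x - 1)*(x + 3)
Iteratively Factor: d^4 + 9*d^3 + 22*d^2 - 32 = (d + 2)*(d^3 + 7*d^2 + 8*d - 16) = (d + 2)*(d + 4)*(d^2 + 3*d - 4) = (d - 1)*(d + 2)*(d + 4)*(d + 4)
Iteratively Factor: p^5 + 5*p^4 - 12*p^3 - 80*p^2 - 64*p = (p + 1)*(p^4 + 4*p^3 - 16*p^2 - 64*p) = (p + 1)*(p + 4)*(p^3 - 16*p) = (p + 1)*(p + 4)^2*(p^2 - 4*p) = p*(p + 1)*(p + 4)^2*(p - 4)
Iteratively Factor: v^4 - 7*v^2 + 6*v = (v - 2)*(v^3 + 2*v^2 - 3*v) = (v - 2)*(v + 3)*(v^2 - v) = v*(v - 2)*(v + 3)*(v - 1)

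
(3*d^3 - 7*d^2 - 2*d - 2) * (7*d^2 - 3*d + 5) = 21*d^5 - 58*d^4 + 22*d^3 - 43*d^2 - 4*d - 10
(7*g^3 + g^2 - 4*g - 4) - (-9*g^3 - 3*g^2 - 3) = 16*g^3 + 4*g^2 - 4*g - 1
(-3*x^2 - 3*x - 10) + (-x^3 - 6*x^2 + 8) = -x^3 - 9*x^2 - 3*x - 2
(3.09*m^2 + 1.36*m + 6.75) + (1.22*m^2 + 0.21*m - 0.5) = 4.31*m^2 + 1.57*m + 6.25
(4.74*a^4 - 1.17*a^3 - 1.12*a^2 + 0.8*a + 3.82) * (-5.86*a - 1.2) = -27.7764*a^5 + 1.1682*a^4 + 7.9672*a^3 - 3.344*a^2 - 23.3452*a - 4.584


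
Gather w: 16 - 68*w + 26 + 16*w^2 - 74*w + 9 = 16*w^2 - 142*w + 51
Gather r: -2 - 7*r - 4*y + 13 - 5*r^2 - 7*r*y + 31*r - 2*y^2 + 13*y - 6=-5*r^2 + r*(24 - 7*y) - 2*y^2 + 9*y + 5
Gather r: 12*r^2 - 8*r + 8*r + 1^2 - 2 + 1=12*r^2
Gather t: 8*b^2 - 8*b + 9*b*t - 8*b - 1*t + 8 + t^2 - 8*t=8*b^2 - 16*b + t^2 + t*(9*b - 9) + 8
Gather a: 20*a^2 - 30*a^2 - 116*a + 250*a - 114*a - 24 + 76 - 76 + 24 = -10*a^2 + 20*a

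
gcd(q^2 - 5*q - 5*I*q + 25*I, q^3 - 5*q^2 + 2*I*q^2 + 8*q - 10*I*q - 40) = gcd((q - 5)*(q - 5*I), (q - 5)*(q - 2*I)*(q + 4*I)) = q - 5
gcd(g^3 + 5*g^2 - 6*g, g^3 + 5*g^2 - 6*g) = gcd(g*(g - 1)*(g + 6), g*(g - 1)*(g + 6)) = g^3 + 5*g^2 - 6*g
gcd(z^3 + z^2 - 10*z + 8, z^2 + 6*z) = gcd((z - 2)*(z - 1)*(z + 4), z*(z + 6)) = 1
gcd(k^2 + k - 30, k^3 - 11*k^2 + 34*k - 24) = 1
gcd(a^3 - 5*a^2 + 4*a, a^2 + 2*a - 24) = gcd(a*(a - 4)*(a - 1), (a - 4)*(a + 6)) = a - 4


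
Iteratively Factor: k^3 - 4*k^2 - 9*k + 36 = (k + 3)*(k^2 - 7*k + 12) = (k - 3)*(k + 3)*(k - 4)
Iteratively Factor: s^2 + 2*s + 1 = (s + 1)*(s + 1)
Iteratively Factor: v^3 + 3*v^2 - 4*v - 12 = (v + 2)*(v^2 + v - 6) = (v - 2)*(v + 2)*(v + 3)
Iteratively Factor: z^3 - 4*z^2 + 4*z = (z - 2)*(z^2 - 2*z) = z*(z - 2)*(z - 2)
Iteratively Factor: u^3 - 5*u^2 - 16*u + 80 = (u - 4)*(u^2 - u - 20) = (u - 5)*(u - 4)*(u + 4)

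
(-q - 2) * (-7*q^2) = 7*q^3 + 14*q^2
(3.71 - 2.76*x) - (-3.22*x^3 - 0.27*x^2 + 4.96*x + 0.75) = 3.22*x^3 + 0.27*x^2 - 7.72*x + 2.96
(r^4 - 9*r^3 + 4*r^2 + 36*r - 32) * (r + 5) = r^5 - 4*r^4 - 41*r^3 + 56*r^2 + 148*r - 160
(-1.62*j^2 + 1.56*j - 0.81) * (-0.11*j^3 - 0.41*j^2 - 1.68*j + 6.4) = 0.1782*j^5 + 0.4926*j^4 + 2.1711*j^3 - 12.6567*j^2 + 11.3448*j - 5.184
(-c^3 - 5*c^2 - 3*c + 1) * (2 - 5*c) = 5*c^4 + 23*c^3 + 5*c^2 - 11*c + 2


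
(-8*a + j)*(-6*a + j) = 48*a^2 - 14*a*j + j^2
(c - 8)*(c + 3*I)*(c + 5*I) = c^3 - 8*c^2 + 8*I*c^2 - 15*c - 64*I*c + 120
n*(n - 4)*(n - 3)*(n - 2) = n^4 - 9*n^3 + 26*n^2 - 24*n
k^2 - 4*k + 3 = (k - 3)*(k - 1)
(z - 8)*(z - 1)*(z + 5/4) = z^3 - 31*z^2/4 - 13*z/4 + 10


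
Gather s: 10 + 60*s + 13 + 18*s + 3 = 78*s + 26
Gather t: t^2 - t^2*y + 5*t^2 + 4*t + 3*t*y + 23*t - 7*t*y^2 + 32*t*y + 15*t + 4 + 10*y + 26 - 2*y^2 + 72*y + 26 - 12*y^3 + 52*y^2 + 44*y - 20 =t^2*(6 - y) + t*(-7*y^2 + 35*y + 42) - 12*y^3 + 50*y^2 + 126*y + 36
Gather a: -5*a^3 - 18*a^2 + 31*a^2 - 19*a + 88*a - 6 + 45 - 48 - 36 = -5*a^3 + 13*a^2 + 69*a - 45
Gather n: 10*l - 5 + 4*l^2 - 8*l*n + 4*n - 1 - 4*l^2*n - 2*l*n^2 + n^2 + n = 4*l^2 + 10*l + n^2*(1 - 2*l) + n*(-4*l^2 - 8*l + 5) - 6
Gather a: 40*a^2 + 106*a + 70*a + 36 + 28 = 40*a^2 + 176*a + 64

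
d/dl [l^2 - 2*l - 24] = 2*l - 2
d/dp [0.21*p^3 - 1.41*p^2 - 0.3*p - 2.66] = 0.63*p^2 - 2.82*p - 0.3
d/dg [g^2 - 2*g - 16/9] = 2*g - 2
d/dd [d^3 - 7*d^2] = d*(3*d - 14)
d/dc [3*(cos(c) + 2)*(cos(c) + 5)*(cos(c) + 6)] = 3*(3*sin(c)^2 - 26*cos(c) - 55)*sin(c)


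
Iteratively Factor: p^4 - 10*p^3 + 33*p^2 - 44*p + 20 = (p - 2)*(p^3 - 8*p^2 + 17*p - 10) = (p - 2)^2*(p^2 - 6*p + 5) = (p - 2)^2*(p - 1)*(p - 5)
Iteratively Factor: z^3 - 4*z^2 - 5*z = (z + 1)*(z^2 - 5*z) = z*(z + 1)*(z - 5)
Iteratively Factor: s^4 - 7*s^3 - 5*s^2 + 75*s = (s - 5)*(s^3 - 2*s^2 - 15*s) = (s - 5)^2*(s^2 + 3*s) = (s - 5)^2*(s + 3)*(s)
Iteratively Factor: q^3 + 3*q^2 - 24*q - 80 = (q - 5)*(q^2 + 8*q + 16) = (q - 5)*(q + 4)*(q + 4)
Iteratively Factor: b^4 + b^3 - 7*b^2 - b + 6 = (b + 3)*(b^3 - 2*b^2 - b + 2) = (b - 1)*(b + 3)*(b^2 - b - 2) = (b - 1)*(b + 1)*(b + 3)*(b - 2)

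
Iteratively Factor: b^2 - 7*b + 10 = (b - 5)*(b - 2)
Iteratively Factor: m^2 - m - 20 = (m + 4)*(m - 5)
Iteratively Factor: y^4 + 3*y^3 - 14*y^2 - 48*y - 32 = (y + 4)*(y^3 - y^2 - 10*y - 8) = (y - 4)*(y + 4)*(y^2 + 3*y + 2) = (y - 4)*(y + 1)*(y + 4)*(y + 2)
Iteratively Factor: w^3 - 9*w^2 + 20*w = (w - 5)*(w^2 - 4*w) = w*(w - 5)*(w - 4)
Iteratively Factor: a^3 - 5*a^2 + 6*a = (a - 3)*(a^2 - 2*a) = (a - 3)*(a - 2)*(a)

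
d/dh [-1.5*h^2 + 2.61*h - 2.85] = 2.61 - 3.0*h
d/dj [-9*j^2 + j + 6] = 1 - 18*j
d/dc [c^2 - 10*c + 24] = 2*c - 10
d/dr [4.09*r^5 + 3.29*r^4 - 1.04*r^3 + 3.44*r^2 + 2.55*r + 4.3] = 20.45*r^4 + 13.16*r^3 - 3.12*r^2 + 6.88*r + 2.55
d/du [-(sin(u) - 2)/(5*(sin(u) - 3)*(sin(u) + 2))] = (sin(u)^2 - 4*sin(u) + 8)*cos(u)/(5*(sin(u) - 3)^2*(sin(u) + 2)^2)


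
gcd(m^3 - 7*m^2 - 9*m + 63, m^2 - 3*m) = m - 3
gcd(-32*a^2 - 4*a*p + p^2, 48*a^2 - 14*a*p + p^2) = -8*a + p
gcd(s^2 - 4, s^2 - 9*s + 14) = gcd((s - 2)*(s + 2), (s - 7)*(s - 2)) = s - 2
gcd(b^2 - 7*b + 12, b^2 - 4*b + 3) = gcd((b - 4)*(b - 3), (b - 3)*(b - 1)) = b - 3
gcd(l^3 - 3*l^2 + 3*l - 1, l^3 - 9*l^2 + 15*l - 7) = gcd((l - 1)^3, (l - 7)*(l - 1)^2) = l^2 - 2*l + 1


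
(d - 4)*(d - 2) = d^2 - 6*d + 8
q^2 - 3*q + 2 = (q - 2)*(q - 1)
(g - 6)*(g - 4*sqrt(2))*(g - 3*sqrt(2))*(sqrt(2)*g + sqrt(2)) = sqrt(2)*g^4 - 14*g^3 - 5*sqrt(2)*g^3 + 18*sqrt(2)*g^2 + 70*g^2 - 120*sqrt(2)*g + 84*g - 144*sqrt(2)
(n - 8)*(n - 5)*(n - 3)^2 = n^4 - 19*n^3 + 127*n^2 - 357*n + 360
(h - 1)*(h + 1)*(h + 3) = h^3 + 3*h^2 - h - 3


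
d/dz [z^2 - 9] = 2*z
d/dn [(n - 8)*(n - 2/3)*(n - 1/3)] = 3*n^2 - 18*n + 74/9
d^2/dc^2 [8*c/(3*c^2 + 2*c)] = 144/(27*c^3 + 54*c^2 + 36*c + 8)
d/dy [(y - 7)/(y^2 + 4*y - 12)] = (y^2 + 4*y - 2*(y - 7)*(y + 2) - 12)/(y^2 + 4*y - 12)^2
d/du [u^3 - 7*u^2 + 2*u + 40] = 3*u^2 - 14*u + 2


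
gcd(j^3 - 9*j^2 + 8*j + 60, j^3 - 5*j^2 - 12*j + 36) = j - 6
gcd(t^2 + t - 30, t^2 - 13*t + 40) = t - 5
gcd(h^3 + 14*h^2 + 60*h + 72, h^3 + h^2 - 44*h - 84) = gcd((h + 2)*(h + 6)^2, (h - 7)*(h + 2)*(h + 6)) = h^2 + 8*h + 12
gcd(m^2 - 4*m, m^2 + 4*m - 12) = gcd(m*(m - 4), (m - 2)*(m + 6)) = 1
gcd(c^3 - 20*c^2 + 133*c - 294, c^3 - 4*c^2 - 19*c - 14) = c - 7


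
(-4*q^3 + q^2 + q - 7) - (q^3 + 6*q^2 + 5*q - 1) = -5*q^3 - 5*q^2 - 4*q - 6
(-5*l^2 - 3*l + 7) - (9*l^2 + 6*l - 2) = -14*l^2 - 9*l + 9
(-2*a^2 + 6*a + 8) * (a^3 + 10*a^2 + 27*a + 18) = -2*a^5 - 14*a^4 + 14*a^3 + 206*a^2 + 324*a + 144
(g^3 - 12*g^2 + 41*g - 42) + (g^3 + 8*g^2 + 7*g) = 2*g^3 - 4*g^2 + 48*g - 42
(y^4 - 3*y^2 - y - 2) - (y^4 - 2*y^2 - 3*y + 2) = -y^2 + 2*y - 4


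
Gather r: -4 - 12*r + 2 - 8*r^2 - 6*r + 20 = -8*r^2 - 18*r + 18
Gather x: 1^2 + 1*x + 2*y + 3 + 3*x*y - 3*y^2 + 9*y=x*(3*y + 1) - 3*y^2 + 11*y + 4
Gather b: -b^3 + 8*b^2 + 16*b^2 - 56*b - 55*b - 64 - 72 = -b^3 + 24*b^2 - 111*b - 136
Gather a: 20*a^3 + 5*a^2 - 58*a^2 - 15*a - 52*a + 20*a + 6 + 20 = 20*a^3 - 53*a^2 - 47*a + 26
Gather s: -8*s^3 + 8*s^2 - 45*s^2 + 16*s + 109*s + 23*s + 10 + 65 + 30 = -8*s^3 - 37*s^2 + 148*s + 105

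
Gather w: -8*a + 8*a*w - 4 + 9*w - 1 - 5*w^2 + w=-8*a - 5*w^2 + w*(8*a + 10) - 5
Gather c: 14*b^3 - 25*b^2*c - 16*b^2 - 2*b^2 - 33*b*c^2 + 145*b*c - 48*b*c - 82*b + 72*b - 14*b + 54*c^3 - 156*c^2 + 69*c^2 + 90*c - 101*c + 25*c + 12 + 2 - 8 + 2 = 14*b^3 - 18*b^2 - 24*b + 54*c^3 + c^2*(-33*b - 87) + c*(-25*b^2 + 97*b + 14) + 8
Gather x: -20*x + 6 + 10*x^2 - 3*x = 10*x^2 - 23*x + 6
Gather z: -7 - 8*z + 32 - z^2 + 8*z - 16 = 9 - z^2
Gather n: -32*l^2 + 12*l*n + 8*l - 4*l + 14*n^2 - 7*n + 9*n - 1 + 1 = -32*l^2 + 4*l + 14*n^2 + n*(12*l + 2)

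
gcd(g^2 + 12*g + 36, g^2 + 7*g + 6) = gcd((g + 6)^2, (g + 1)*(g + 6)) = g + 6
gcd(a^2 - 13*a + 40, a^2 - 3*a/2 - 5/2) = 1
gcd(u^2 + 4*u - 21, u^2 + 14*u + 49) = u + 7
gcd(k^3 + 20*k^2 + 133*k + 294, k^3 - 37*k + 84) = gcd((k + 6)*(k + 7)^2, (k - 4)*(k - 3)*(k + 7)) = k + 7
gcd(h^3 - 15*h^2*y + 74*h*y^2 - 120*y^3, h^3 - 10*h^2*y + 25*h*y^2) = -h + 5*y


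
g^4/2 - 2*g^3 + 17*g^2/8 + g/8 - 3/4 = (g/2 + 1/4)*(g - 2)*(g - 3/2)*(g - 1)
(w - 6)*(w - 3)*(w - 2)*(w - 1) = w^4 - 12*w^3 + 47*w^2 - 72*w + 36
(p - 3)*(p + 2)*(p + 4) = p^3 + 3*p^2 - 10*p - 24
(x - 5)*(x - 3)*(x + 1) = x^3 - 7*x^2 + 7*x + 15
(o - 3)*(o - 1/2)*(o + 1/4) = o^3 - 13*o^2/4 + 5*o/8 + 3/8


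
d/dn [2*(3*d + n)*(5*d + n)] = 16*d + 4*n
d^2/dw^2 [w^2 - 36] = 2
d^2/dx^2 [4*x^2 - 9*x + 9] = 8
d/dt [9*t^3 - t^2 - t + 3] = 27*t^2 - 2*t - 1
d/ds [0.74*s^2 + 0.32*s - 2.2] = 1.48*s + 0.32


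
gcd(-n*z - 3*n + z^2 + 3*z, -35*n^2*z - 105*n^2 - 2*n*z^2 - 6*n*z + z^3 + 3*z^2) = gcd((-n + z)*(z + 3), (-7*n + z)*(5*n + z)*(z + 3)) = z + 3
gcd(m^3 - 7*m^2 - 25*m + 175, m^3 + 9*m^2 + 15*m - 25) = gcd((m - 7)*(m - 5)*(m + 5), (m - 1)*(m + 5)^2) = m + 5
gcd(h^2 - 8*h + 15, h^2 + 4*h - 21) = h - 3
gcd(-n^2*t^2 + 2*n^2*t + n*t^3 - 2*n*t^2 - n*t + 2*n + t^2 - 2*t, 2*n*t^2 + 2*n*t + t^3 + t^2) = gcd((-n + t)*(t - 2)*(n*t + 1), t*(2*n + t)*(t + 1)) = 1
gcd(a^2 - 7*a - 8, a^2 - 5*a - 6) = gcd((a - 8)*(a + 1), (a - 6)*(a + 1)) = a + 1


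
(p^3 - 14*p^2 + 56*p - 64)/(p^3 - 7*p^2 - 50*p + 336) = (p^2 - 6*p + 8)/(p^2 + p - 42)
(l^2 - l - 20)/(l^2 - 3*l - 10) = (l + 4)/(l + 2)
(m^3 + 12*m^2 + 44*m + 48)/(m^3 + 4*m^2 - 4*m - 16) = (m + 6)/(m - 2)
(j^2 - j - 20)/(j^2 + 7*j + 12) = (j - 5)/(j + 3)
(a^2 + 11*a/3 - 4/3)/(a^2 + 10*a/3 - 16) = (3*a^2 + 11*a - 4)/(3*a^2 + 10*a - 48)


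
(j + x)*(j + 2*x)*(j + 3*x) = j^3 + 6*j^2*x + 11*j*x^2 + 6*x^3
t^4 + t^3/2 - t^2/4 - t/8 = t*(t - 1/2)*(t + 1/2)^2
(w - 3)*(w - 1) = w^2 - 4*w + 3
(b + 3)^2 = b^2 + 6*b + 9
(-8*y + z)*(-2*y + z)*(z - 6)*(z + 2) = 16*y^2*z^2 - 64*y^2*z - 192*y^2 - 10*y*z^3 + 40*y*z^2 + 120*y*z + z^4 - 4*z^3 - 12*z^2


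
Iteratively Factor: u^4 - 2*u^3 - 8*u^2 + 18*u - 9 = (u - 1)*(u^3 - u^2 - 9*u + 9) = (u - 3)*(u - 1)*(u^2 + 2*u - 3) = (u - 3)*(u - 1)*(u + 3)*(u - 1)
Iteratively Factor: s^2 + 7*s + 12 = (s + 4)*(s + 3)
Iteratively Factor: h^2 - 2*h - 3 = (h + 1)*(h - 3)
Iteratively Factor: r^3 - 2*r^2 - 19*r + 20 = (r + 4)*(r^2 - 6*r + 5) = (r - 5)*(r + 4)*(r - 1)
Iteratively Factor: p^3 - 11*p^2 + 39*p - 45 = (p - 5)*(p^2 - 6*p + 9) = (p - 5)*(p - 3)*(p - 3)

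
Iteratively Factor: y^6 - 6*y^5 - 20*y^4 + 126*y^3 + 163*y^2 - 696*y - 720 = (y + 1)*(y^5 - 7*y^4 - 13*y^3 + 139*y^2 + 24*y - 720) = (y - 4)*(y + 1)*(y^4 - 3*y^3 - 25*y^2 + 39*y + 180) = (y - 4)*(y + 1)*(y + 3)*(y^3 - 6*y^2 - 7*y + 60) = (y - 4)*(y + 1)*(y + 3)^2*(y^2 - 9*y + 20) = (y - 4)^2*(y + 1)*(y + 3)^2*(y - 5)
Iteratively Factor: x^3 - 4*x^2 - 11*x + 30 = (x + 3)*(x^2 - 7*x + 10) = (x - 2)*(x + 3)*(x - 5)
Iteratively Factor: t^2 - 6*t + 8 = (t - 4)*(t - 2)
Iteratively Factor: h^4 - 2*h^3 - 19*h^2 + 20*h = (h + 4)*(h^3 - 6*h^2 + 5*h) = (h - 1)*(h + 4)*(h^2 - 5*h) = (h - 5)*(h - 1)*(h + 4)*(h)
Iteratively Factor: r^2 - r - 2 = (r + 1)*(r - 2)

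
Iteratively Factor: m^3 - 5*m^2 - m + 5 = (m - 1)*(m^2 - 4*m - 5) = (m - 1)*(m + 1)*(m - 5)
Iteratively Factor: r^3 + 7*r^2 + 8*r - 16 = (r - 1)*(r^2 + 8*r + 16) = (r - 1)*(r + 4)*(r + 4)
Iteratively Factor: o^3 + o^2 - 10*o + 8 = (o - 2)*(o^2 + 3*o - 4) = (o - 2)*(o + 4)*(o - 1)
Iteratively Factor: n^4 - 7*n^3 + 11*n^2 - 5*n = (n - 1)*(n^3 - 6*n^2 + 5*n) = n*(n - 1)*(n^2 - 6*n + 5) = n*(n - 5)*(n - 1)*(n - 1)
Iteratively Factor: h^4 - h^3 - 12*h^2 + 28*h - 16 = (h - 1)*(h^3 - 12*h + 16) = (h - 2)*(h - 1)*(h^2 + 2*h - 8) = (h - 2)^2*(h - 1)*(h + 4)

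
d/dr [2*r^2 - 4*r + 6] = 4*r - 4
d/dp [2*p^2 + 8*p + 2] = 4*p + 8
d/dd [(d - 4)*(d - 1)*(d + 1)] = 3*d^2 - 8*d - 1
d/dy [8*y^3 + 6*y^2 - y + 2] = 24*y^2 + 12*y - 1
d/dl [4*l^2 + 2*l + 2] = 8*l + 2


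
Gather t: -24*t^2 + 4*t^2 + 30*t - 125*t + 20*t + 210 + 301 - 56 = -20*t^2 - 75*t + 455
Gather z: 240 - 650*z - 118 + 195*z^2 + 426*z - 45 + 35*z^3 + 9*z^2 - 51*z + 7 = 35*z^3 + 204*z^2 - 275*z + 84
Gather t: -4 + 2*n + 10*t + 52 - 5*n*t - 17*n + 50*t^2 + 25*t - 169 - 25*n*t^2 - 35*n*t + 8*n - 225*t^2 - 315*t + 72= -7*n + t^2*(-25*n - 175) + t*(-40*n - 280) - 49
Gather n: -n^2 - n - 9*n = -n^2 - 10*n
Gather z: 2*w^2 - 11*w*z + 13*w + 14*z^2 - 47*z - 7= 2*w^2 + 13*w + 14*z^2 + z*(-11*w - 47) - 7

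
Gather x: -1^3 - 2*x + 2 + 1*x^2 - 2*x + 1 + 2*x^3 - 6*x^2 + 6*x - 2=2*x^3 - 5*x^2 + 2*x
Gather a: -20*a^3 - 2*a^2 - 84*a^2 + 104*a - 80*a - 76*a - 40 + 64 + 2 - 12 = -20*a^3 - 86*a^2 - 52*a + 14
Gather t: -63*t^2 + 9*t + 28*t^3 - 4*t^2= 28*t^3 - 67*t^2 + 9*t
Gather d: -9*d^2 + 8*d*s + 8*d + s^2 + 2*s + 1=-9*d^2 + d*(8*s + 8) + s^2 + 2*s + 1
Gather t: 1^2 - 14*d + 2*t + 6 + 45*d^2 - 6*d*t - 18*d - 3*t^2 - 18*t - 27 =45*d^2 - 32*d - 3*t^2 + t*(-6*d - 16) - 20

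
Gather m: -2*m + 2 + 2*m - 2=0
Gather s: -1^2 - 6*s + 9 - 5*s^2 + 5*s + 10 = -5*s^2 - s + 18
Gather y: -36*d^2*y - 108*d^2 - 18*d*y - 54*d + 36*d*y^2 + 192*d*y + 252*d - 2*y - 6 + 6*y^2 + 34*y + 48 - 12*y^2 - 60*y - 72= -108*d^2 + 198*d + y^2*(36*d - 6) + y*(-36*d^2 + 174*d - 28) - 30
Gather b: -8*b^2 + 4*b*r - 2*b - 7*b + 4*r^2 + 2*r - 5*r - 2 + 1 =-8*b^2 + b*(4*r - 9) + 4*r^2 - 3*r - 1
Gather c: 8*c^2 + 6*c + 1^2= 8*c^2 + 6*c + 1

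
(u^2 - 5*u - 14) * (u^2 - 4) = u^4 - 5*u^3 - 18*u^2 + 20*u + 56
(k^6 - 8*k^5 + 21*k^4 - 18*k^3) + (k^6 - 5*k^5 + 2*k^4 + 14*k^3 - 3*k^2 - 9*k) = 2*k^6 - 13*k^5 + 23*k^4 - 4*k^3 - 3*k^2 - 9*k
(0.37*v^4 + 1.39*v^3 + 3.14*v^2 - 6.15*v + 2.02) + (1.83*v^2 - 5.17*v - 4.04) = 0.37*v^4 + 1.39*v^3 + 4.97*v^2 - 11.32*v - 2.02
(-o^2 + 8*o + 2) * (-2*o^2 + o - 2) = 2*o^4 - 17*o^3 + 6*o^2 - 14*o - 4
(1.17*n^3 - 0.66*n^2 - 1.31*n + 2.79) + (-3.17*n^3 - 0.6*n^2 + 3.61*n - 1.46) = -2.0*n^3 - 1.26*n^2 + 2.3*n + 1.33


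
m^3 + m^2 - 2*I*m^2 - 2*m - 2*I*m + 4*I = (m - 1)*(m + 2)*(m - 2*I)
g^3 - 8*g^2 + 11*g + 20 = (g - 5)*(g - 4)*(g + 1)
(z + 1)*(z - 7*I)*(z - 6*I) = z^3 + z^2 - 13*I*z^2 - 42*z - 13*I*z - 42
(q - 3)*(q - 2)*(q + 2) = q^3 - 3*q^2 - 4*q + 12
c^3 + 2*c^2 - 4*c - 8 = (c - 2)*(c + 2)^2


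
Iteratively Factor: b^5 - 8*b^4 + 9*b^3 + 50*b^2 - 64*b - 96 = (b - 4)*(b^4 - 4*b^3 - 7*b^2 + 22*b + 24) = (b - 4)*(b + 2)*(b^3 - 6*b^2 + 5*b + 12) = (b - 4)^2*(b + 2)*(b^2 - 2*b - 3) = (b - 4)^2*(b + 1)*(b + 2)*(b - 3)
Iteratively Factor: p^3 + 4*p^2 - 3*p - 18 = (p + 3)*(p^2 + p - 6) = (p - 2)*(p + 3)*(p + 3)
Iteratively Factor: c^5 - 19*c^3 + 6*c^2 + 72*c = (c)*(c^4 - 19*c^2 + 6*c + 72) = c*(c + 2)*(c^3 - 2*c^2 - 15*c + 36) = c*(c + 2)*(c + 4)*(c^2 - 6*c + 9) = c*(c - 3)*(c + 2)*(c + 4)*(c - 3)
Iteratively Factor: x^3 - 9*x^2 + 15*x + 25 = (x - 5)*(x^2 - 4*x - 5) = (x - 5)^2*(x + 1)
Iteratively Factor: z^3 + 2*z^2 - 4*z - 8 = (z + 2)*(z^2 - 4) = (z - 2)*(z + 2)*(z + 2)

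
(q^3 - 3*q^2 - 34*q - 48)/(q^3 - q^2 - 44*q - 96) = (q + 2)/(q + 4)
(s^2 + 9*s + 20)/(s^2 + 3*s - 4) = (s + 5)/(s - 1)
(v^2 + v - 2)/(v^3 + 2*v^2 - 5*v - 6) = (v^2 + v - 2)/(v^3 + 2*v^2 - 5*v - 6)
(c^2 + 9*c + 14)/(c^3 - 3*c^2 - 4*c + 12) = (c + 7)/(c^2 - 5*c + 6)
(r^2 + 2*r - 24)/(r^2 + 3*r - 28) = (r + 6)/(r + 7)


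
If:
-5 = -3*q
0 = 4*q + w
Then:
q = 5/3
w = -20/3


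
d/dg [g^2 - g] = 2*g - 1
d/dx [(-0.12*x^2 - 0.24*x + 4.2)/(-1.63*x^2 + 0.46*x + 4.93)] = (-0.4464*x^2 + 12.5088*x - 3.1152)/(2.6569*x^4 - 1.4996*x^3 - 15.8602*x^2 + 4.5356*x + 24.3049)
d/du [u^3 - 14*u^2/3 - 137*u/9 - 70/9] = 3*u^2 - 28*u/3 - 137/9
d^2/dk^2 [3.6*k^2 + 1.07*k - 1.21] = 7.20000000000000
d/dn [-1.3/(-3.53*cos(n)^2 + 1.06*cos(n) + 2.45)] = (9.178*cos(n) - 1.378)*sin(n)/(-3.53*cos(n)^2 + 1.06*cos(n) + 2.45)^2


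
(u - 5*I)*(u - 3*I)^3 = u^4 - 14*I*u^3 - 72*u^2 + 162*I*u + 135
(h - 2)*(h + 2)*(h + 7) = h^3 + 7*h^2 - 4*h - 28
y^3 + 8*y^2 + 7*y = y*(y + 1)*(y + 7)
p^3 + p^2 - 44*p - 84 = (p - 7)*(p + 2)*(p + 6)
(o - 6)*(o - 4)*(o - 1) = o^3 - 11*o^2 + 34*o - 24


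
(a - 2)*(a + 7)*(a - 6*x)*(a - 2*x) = a^4 - 8*a^3*x + 5*a^3 + 12*a^2*x^2 - 40*a^2*x - 14*a^2 + 60*a*x^2 + 112*a*x - 168*x^2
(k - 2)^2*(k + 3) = k^3 - k^2 - 8*k + 12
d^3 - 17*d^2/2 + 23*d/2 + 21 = (d - 6)*(d - 7/2)*(d + 1)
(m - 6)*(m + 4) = m^2 - 2*m - 24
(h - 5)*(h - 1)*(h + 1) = h^3 - 5*h^2 - h + 5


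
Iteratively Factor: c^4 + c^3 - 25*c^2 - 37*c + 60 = (c - 5)*(c^3 + 6*c^2 + 5*c - 12) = (c - 5)*(c + 3)*(c^2 + 3*c - 4) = (c - 5)*(c - 1)*(c + 3)*(c + 4)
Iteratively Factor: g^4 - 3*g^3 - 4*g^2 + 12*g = (g)*(g^3 - 3*g^2 - 4*g + 12) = g*(g - 3)*(g^2 - 4) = g*(g - 3)*(g + 2)*(g - 2)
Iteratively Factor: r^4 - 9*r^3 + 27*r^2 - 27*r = (r - 3)*(r^3 - 6*r^2 + 9*r) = r*(r - 3)*(r^2 - 6*r + 9) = r*(r - 3)^2*(r - 3)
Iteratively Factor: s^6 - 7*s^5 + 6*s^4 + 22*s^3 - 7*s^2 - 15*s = (s)*(s^5 - 7*s^4 + 6*s^3 + 22*s^2 - 7*s - 15) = s*(s - 3)*(s^4 - 4*s^3 - 6*s^2 + 4*s + 5) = s*(s - 3)*(s + 1)*(s^3 - 5*s^2 - s + 5) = s*(s - 3)*(s + 1)^2*(s^2 - 6*s + 5) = s*(s - 5)*(s - 3)*(s + 1)^2*(s - 1)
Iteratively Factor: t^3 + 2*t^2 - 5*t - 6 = (t + 3)*(t^2 - t - 2) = (t + 1)*(t + 3)*(t - 2)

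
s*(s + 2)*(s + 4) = s^3 + 6*s^2 + 8*s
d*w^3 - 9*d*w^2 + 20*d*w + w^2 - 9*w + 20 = (w - 5)*(w - 4)*(d*w + 1)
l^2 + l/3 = l*(l + 1/3)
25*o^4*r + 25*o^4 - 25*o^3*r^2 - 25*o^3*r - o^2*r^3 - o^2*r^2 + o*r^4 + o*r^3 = (-5*o + r)*(-o + r)*(5*o + r)*(o*r + o)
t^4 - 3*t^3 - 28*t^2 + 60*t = t*(t - 6)*(t - 2)*(t + 5)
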